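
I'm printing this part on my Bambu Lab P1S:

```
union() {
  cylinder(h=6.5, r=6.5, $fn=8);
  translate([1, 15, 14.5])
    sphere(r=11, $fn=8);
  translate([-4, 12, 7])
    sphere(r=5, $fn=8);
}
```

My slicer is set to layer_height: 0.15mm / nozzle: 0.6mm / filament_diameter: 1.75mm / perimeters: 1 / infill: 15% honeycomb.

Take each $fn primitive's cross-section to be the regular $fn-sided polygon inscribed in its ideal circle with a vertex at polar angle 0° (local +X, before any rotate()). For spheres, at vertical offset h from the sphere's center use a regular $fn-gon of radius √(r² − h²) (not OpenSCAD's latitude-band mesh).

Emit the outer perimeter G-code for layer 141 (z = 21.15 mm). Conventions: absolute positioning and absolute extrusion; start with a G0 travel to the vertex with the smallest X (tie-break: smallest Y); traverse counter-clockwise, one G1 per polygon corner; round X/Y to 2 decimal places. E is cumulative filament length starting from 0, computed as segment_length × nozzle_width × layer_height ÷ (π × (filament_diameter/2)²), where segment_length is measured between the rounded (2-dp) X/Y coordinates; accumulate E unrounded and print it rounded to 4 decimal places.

At z = 21.15 mm: the cylinder does not reach this height (z outside [0, 6.5]); the sphere at (1, 15): section is a regular 8-gon, circumradius = √(r²−h²) = √(11²−6.65²) = 8.762; the sphere at (-4, 12) is absent (|z−center|=14.150 > r=5); Taking the union: only the r=11 sphere at (1, 15) is present, so the union is just that shape — 1 connected region. The outline is a single polygon with 8 vertices. Extrusion per mm of travel: 0.6 × 0.15 / (π × 0.875²) = 0.037418. Accumulating E over each segment gives final E = 2.0079.

G0 X-7.76 Y15.00 Z21.15
G1 X-5.20 Y8.80 E0.2510
G1 X1.00 Y6.24 E0.5020
G1 X7.20 Y8.80 E0.7530
G1 X9.76 Y15.00 E1.0039
G1 X7.20 Y21.20 E1.2549
G1 X1.00 Y23.76 E1.5059
G1 X-5.20 Y21.20 E1.7569
G1 X-7.76 Y15.00 E2.0079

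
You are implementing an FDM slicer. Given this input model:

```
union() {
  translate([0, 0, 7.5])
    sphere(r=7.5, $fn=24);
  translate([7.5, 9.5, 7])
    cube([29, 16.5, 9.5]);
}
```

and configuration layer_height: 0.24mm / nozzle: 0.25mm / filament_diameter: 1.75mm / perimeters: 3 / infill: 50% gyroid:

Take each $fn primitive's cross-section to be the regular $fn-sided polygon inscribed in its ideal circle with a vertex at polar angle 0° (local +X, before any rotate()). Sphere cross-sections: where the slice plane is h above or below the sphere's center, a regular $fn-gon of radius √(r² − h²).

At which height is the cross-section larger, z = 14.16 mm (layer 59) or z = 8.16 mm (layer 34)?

Layer 59 (z = 14.16): the r=7.5 sphere slices to a regular 24-gon of circumradius 3.449 (√(r²−h²) with h=6.66 from center) (area = (24/2)·3.449²·sin(360°/24) = 36.94 mm²); the cube at (7.5, 9.5) is present — its section is the full 29×16.5 rectangle (area 478.50 mm²); Combining (union): the 2 present regions are separate (no shared area or edge), so areas and boundary lengths simply add and each stays a separate island — area = 515.44 mm². So its area = 515.44 mm². Layer 34 (z = 8.16): the r=7.5 sphere contributes a regular 24-gon of circumradius √(7.5²−0.66²) = 7.471 (area = (24/2)·7.471²·sin(360°/24) = 173.35 mm²); the cube at (7.5, 9.5) is present — its section is the full 29×16.5 rectangle (area 478.50 mm²); Combining (union): the 2 present regions are separate (no shared area or edge), so areas and boundary lengths simply add and each stays a separate island — area = 651.85 mm². So its area = 651.85 mm². Layer 34 is larger (651.85 vs 515.44 mm²).

layer 34 (z = 8.16 mm)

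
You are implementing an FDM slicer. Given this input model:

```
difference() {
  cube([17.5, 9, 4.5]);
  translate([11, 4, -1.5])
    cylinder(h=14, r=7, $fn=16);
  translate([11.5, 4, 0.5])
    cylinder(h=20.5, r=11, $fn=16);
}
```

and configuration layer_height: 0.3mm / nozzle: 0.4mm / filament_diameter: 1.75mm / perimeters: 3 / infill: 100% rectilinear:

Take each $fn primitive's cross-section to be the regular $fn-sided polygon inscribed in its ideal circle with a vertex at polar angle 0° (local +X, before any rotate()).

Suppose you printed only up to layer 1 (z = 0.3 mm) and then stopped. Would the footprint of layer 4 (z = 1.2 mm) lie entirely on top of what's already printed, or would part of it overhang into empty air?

Compare the two slices. At z = 0.3: the 17.5×9 cube contributes its full rectangle (area 157.50 mm²); the cylinder at (11, 4): section is a regular 16-gon, circumradius r=7 (area = (16/2)·7.000²·sin(360°/16) = 150.01 mm²); the cylinder at (11.5, 4) is absent (z outside [0.5, 21]); Subtracting the remaining from the first: starting from the 17.5×9 cube (157.50 mm²), the r=7 cylinder at (11, 4) partially overlaps it — only the 113.24 mm² overlap (of its 150.01 mm²) is removed, clipping the outline — area = 44.26 mm². At z = 1.2: the cube is present — its section is the full 17.5×9 rectangle (area 157.50 mm²); the r=7 cylinder at (11, 4) gives a regular 16-gon of circumradius 7 (constant along its height) (area = (16/2)·7.000²·sin(360°/16) = 150.01 mm²); the r=11 cylinder at (11.5, 4) gives a regular 16-gon of circumradius 11 (constant along its height) (area = (16/2)·11.000²·sin(360°/16) = 370.44 mm²); After the difference (first − rest): starting from the 17.5×9 cube (157.50 mm²), the r=7 cylinder at (11, 4) partially overlaps it — only the 113.24 mm² overlap (of its 150.01 mm²) is removed, clipping the outline; the r=11 cylinder at (11.5, 4) partially overlaps it — only the 35.54 mm² overlap (of its 370.44 mm²) is removed, clipping the outline — area = 8.72 mm². Checking containment: the cross-section at z = 1.2 is a subset of the cross-section at z = 0.3.

entirely on top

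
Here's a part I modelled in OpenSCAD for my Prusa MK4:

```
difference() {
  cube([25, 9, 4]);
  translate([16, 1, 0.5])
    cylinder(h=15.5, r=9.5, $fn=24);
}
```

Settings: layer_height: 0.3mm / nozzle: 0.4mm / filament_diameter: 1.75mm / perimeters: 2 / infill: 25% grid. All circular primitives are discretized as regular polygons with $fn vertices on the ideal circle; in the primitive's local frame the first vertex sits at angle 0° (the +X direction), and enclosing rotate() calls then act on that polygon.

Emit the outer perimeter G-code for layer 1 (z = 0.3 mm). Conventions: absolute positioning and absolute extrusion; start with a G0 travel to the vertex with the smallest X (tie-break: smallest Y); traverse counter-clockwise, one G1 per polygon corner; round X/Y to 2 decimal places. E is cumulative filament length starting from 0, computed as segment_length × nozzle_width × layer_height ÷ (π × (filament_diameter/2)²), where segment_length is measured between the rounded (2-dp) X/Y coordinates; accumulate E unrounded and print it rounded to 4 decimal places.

At z = 0.3 mm: the 25×9 cube contributes its full rectangle; the cylinder at (16, 1) does not reach this height (z outside [0.5, 16]); Subtracting the remaining from the first: none of the subtracted shapes is present at this height, so the 25×9 cube is unchanged — 1 connected region. The outline is a single polygon with 4 vertices. Extrusion per mm of travel: 0.4 × 0.3 / (π × 0.875²) = 0.049890. Accumulating E over each segment gives final E = 3.3925.

G0 X0.00 Y0.00 Z0.30
G1 X25.00 Y0.00 E1.2473
G1 X25.00 Y9.00 E1.6963
G1 X0.00 Y9.00 E2.9435
G1 X0.00 Y0.00 E3.3925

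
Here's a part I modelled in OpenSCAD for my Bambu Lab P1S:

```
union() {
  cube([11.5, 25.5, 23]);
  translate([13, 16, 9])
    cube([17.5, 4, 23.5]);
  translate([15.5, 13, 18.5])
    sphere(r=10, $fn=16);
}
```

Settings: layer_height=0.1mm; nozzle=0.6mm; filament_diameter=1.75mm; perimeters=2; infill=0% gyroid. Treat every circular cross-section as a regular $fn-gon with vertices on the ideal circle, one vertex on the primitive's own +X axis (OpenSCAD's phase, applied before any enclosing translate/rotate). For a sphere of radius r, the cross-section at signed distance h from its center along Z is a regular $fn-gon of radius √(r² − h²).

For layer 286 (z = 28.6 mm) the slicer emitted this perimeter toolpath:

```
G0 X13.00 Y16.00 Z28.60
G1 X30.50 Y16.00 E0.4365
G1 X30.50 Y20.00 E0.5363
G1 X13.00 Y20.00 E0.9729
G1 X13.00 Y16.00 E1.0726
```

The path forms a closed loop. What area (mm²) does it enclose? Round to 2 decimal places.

70.00 mm²

Apply the shoelace formula to the sequence of (X, Y) vertices; enclosed area = 70.00 mm².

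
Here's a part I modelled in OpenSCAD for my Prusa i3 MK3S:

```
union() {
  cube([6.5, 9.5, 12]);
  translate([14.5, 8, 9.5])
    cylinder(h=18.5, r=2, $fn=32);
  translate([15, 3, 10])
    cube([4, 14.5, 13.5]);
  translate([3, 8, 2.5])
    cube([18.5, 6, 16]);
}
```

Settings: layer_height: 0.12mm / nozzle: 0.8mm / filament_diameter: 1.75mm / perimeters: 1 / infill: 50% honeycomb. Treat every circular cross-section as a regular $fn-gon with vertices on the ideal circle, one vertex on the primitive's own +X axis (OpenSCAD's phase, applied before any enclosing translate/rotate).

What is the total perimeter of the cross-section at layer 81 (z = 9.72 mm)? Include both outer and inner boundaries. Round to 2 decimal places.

At z = 9.72 mm: the cube (footprint 6.5×9.5) is included at this height (perimeter 32.00 mm); the r=2 cylinder at (14.5, 8) gives a regular 32-gon of circumradius 2 (constant along its height) (perimeter = 2·32·2.000·sin(180°/32) = 12.55 mm); the cube at (15, 3) is not intersected at this z (z outside [10, 23.5]); the cube at (3, 8) (footprint 18.5×6) is included at this height (perimeter 49.00 mm); Taking the union: the regions partially overlap (shared area 11.49 mm²), so the edge portions inside another operand are dropped and the merged outline is re-measured after clipping — boundary = 73.27 mm. Overall, the cross-section is a single solid region. Total boundary length (outer) = 73.27 mm.

73.27 mm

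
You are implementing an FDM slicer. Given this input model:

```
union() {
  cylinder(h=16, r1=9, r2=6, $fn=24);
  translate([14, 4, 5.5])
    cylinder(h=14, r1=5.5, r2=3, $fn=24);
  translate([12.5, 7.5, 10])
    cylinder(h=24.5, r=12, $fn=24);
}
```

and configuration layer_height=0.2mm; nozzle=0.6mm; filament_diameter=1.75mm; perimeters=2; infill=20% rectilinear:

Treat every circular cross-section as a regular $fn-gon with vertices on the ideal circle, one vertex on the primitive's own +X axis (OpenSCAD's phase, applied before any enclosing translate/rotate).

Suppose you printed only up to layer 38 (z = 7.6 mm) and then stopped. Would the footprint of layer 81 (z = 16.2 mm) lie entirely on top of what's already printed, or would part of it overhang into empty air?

Compare the two slices. At z = 7.6: the cone (r1=9→r2=6) has section circumradius 7.575 here — a regular 24-gon (area = (24/2)·7.575²·sin(360°/24) = 178.21 mm²); the cone at (14, 4) contributes a regular 24-gon of circumradius 5.125 (interpolated between r1=5.5 and r2=3 at t=0.150) (area = (24/2)·5.125²·sin(360°/24) = 81.58 mm²); the cylinder at (12.5, 7.5) does not reach this height (z outside [10, 34.5]); Combining (union): the 2 present regions are separate (no shared area or edge), so areas and boundary lengths simply add and each stays a separate island — area = 259.79 mm². At z = 16.2: the cone is absent (z outside [0, 16]); the cone at (14, 4) (r1=5.5→r2=3) has section circumradius 3.589 here — a regular 24-gon (area = (24/2)·3.589²·sin(360°/24) = 40.01 mm²); the cylinder at (12.5, 7.5): section is a regular 24-gon, circumradius r=12 (area = (24/2)·12.000²·sin(360°/24) = 447.24 mm²); Taking the union: the cone at (14, 4) lies entirely inside the r=12 cylinder at (12.5, 7.5), so the union is just the r=12 cylinder at (12.5, 7.5) — area = 447.24 mm². Checking containment: at z = 16.2 the cross-section extends beyond the z = 7.6 cross-section by about 324.05 mm².

part overhangs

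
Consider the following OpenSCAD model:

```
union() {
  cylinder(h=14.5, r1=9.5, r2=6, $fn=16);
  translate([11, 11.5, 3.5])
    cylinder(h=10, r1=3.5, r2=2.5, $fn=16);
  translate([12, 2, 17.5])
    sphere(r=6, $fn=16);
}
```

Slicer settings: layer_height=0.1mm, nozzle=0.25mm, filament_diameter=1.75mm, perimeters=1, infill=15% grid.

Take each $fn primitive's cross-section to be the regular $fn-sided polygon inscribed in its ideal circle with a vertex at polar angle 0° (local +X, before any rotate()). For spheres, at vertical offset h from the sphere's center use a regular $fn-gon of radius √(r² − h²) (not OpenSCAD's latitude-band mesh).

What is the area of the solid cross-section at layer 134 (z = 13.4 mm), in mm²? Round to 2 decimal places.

At z = 13.4 mm: the cone: at t=0.924 of its height the radius interpolates to r₁+(r₂−r₁)t = 6.266, giving a regular 16-gon of that circumradius (area = (16/2)·6.266²·sin(360°/16) = 120.18 mm²); the cone at (11, 11.5): at t=0.990 of its height the radius interpolates to r₁+(r₂−r₁)t = 2.510, giving a regular 16-gon of that circumradius (area = (16/2)·2.510²·sin(360°/16) = 19.29 mm²); the sphere at (12, 2): section is a regular 16-gon, circumradius = √(r²−h²) = √(6²−4.1²) = 4.381 (area = (16/2)·4.381²·sin(360°/16) = 58.75 mm²); Taking the union: the 3 present regions are separate (no shared area or edge), so areas and boundary lengths simply add and each stays a separate island — area = 198.22 mm². Overall, the cross-section has 3 separate islands. Net area = 198.22 mm².

198.22 mm²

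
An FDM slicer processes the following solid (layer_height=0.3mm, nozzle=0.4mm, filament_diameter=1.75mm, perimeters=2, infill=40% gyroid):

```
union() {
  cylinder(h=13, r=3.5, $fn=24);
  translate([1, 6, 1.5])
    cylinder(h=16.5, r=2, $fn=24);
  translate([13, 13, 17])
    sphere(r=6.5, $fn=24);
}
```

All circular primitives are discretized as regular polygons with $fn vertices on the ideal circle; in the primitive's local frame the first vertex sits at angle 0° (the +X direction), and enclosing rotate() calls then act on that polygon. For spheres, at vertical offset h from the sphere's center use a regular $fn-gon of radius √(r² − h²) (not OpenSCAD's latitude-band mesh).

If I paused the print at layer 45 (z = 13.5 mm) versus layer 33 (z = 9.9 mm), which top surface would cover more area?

layer 45 (z = 13.5 mm)

Layer 45 (z = 13.5): the cylinder does not reach this height (z outside [0, 13]); the r=2 cylinder at (1, 6) gives a regular 24-gon of circumradius 2 (constant along its height) (area = (24/2)·2.000²·sin(360°/24) = 12.42 mm²); the r=6.5 sphere at (13, 13) slices to a regular 24-gon of circumradius 5.477 (√(r²−h²) with h=3.5 from center) (area = (24/2)·5.477²·sin(360°/24) = 93.17 mm²); Combining (union): the 2 present regions are separate (no shared area or edge), so areas and boundary lengths simply add and each stays a separate island — area = 105.60 mm². So its area = 105.60 mm². Layer 33 (z = 9.9): the cylinder: section is a regular 24-gon, circumradius r=3.5 (area = (24/2)·3.500²·sin(360°/24) = 38.05 mm²); the cylinder at (1, 6): section is a regular 24-gon, circumradius r=2 (area = (24/2)·2.000²·sin(360°/24) = 12.42 mm²); the sphere at (13, 13) does not reach this height (|z−center|=7.100 > r=6.5); Merging all regions: the 2 present regions are separate (no shared area or edge), so areas and boundary lengths simply add and each stays a separate island — area = 50.47 mm². So its area = 50.47 mm². Layer 45 is larger (105.60 vs 50.47 mm²).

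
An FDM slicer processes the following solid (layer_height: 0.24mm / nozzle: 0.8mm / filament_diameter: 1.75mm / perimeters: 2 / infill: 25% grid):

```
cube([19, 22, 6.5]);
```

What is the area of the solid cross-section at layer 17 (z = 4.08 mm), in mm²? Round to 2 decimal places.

At z = 4.08 mm: the 19×22 cube contributes its full rectangle (area 418.00 mm²). Overall, the cross-section is a single solid region. Net area = 418.00 mm².

418.00 mm²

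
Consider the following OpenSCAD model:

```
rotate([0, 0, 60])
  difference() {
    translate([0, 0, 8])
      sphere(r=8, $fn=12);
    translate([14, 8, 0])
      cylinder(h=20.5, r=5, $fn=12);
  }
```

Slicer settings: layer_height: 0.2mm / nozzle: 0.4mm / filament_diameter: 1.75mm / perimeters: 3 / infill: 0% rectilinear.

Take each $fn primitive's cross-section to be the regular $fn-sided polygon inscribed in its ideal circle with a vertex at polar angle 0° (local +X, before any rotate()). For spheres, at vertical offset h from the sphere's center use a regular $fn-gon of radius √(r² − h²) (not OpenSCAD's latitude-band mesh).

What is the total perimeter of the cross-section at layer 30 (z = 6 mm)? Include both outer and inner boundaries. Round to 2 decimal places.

48.12 mm

At z = 6 mm: the r=8 sphere slices to a regular 12-gon of circumradius 7.746 (√(r²−h²) with h=2 from center) (perimeter = 2·12·7.746·sin(180°/12) = 48.12 mm); the cylinder at (14, 8): section is a regular 12-gon, circumradius r=5 (perimeter = 2·12·5.000·sin(180°/12) = 31.06 mm); After the difference (first − rest): starting from the r=8 sphere, the r=5 cylinder at (14, 8) misses the remaining region (no effect) — boundary = 48.12 mm; (whole slice rotated 60° about Z — lengths, areas and connectivity unchanged). Overall, the cross-section is a single solid region. Total boundary length (outer) = 48.12 mm.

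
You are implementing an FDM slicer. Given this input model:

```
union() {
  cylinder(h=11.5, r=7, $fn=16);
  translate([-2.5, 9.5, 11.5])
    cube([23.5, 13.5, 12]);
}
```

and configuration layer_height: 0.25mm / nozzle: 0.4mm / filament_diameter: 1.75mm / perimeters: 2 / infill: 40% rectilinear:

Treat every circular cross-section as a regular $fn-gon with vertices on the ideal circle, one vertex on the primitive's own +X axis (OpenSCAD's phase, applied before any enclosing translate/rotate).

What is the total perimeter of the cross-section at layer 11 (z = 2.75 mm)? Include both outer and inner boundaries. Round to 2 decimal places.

43.70 mm

At z = 2.75 mm: the r=7 cylinder gives a regular 16-gon of circumradius 7 (constant along its height) (perimeter = 2·16·7.000·sin(180°/16) = 43.70 mm); the cube at (-2.5, 9.5) is absent (z outside [11.5, 23.5]); Combining (union): only the r=7 cylinder is present, so the union is just that shape — boundary = 43.70 mm. Overall, the cross-section is a single solid region. Total boundary length (outer) = 43.70 mm.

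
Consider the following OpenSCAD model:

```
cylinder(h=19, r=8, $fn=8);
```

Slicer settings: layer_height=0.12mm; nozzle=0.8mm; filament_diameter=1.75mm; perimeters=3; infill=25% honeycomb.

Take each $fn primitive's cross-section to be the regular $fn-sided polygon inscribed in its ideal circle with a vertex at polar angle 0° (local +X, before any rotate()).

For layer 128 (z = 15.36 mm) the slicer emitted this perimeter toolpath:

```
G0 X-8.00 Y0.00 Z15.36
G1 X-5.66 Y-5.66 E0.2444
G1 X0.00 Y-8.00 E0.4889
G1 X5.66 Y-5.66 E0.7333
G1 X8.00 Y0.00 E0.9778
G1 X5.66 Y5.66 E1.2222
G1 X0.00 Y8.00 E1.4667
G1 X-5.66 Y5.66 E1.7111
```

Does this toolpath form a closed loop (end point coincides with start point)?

Start point (G0): (-8.00, 0.00). End point (last G1): the path does not return to the start — open.

no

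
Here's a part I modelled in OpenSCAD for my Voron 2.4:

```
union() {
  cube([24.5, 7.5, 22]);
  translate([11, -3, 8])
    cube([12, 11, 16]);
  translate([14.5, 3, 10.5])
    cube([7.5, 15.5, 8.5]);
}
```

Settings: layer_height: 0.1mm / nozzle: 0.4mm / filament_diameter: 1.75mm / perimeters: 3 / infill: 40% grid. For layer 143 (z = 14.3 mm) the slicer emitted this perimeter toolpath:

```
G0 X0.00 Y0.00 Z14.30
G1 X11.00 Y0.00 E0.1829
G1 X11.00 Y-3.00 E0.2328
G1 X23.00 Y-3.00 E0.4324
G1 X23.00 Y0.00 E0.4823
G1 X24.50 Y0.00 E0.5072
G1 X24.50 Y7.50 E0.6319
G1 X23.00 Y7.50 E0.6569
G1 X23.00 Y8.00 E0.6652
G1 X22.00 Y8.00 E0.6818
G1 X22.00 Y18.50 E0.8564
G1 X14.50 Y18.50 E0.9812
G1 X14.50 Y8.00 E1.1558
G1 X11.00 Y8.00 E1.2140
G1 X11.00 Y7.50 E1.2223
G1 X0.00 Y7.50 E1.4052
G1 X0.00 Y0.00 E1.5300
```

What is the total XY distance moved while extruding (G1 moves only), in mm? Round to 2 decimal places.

92.00 mm

Sum the Euclidean lengths of each G1 segment: total = 92.00 mm.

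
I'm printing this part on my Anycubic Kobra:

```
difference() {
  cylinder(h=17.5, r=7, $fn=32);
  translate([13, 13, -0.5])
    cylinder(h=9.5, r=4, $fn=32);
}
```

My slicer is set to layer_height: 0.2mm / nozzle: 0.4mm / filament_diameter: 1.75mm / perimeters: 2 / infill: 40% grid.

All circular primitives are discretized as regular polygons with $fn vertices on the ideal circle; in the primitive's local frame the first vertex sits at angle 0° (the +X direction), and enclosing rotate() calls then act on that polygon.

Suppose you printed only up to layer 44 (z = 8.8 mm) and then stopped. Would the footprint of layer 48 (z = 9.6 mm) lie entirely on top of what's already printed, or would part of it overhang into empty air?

entirely on top

Compare the two slices. At z = 8.8: the r=7 cylinder contributes a regular 32-gon of circumradius 7 (area = (32/2)·7.000²·sin(360°/32) = 152.95 mm²); the cylinder at (13, 13): section is a regular 32-gon, circumradius r=4 (area = (32/2)·4.000²·sin(360°/32) = 49.94 mm²); Subtracting the remaining from the first: starting from the r=7 cylinder (152.95 mm²), the r=4 cylinder at (13, 13) misses the remaining region (no effect) — area = 152.95 mm². At z = 9.6: the cylinder: section is a regular 32-gon, circumradius r=7 (area = (32/2)·7.000²·sin(360°/32) = 152.95 mm²); the cylinder at (13, 13) does not reach this height (z outside [-0.5, 9]); Subtracting the remaining from the first: none of the subtracted shapes is present at this height, so the r=7 cylinder is unchanged — area = 152.95 mm². Checking containment: the cross-section at z = 9.6 is a subset of the cross-section at z = 8.8.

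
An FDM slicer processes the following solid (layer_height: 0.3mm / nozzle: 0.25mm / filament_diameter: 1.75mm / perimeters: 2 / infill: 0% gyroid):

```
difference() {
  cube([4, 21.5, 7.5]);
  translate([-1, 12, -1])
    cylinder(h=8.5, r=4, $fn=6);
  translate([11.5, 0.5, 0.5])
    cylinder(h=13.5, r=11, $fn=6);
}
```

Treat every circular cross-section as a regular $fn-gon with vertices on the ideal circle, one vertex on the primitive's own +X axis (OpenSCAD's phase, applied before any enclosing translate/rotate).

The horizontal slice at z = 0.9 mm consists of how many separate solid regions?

At z = 0.9 mm: the cube (footprint 4×21.5) is included at this height; the r=4 cylinder at (-1, 12) contributes a regular 6-gon of circumradius 4; the r=11 cylinder at (11.5, 0.5) gives a regular 6-gon of circumradius 11 (constant along its height); Subtracting the remaining from the first: starting from the 4×21.5 cube, the r=4 cylinder at (-1, 12) partially overlaps it — only the 13.86 mm² overlap (of its 41.57 mm²) is removed, clipping the outline; the r=11 cylinder at (11.5, 0.5) partially overlaps it — only the 12.29 mm² overlap (of its 314.37 mm²) is removed, clipping the outline — 1 connected region. The result has 1 disconnected region.

1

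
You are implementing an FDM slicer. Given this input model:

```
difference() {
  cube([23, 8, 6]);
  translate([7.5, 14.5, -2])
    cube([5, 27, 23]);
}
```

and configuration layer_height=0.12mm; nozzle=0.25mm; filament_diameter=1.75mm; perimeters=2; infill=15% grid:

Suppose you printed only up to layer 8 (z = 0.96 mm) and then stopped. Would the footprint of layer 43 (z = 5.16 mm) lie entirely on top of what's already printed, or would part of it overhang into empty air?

Compare the two slices. At z = 0.96: the 23×8 cube contributes its full rectangle (area 184.00 mm²); the 5×27 cube at (7.5, 14.5) contributes its full rectangle (area 135.00 mm²); After the difference (first − rest): starting from the 23×8 cube (184.00 mm²), the 5×27 cube at (7.5, 14.5) misses the remaining region (no effect) — area = 184.00 mm². At z = 5.16: the 23×8 cube contributes its full rectangle (area 184.00 mm²); the cube at (7.5, 14.5) (footprint 5×27) is included at this height (area 135.00 mm²); After the difference (first − rest): starting from the 23×8 cube (184.00 mm²), the 5×27 cube at (7.5, 14.5) misses the remaining region (no effect) — area = 184.00 mm². Checking containment: the cross-section at z = 5.16 is a subset of the cross-section at z = 0.96.

entirely on top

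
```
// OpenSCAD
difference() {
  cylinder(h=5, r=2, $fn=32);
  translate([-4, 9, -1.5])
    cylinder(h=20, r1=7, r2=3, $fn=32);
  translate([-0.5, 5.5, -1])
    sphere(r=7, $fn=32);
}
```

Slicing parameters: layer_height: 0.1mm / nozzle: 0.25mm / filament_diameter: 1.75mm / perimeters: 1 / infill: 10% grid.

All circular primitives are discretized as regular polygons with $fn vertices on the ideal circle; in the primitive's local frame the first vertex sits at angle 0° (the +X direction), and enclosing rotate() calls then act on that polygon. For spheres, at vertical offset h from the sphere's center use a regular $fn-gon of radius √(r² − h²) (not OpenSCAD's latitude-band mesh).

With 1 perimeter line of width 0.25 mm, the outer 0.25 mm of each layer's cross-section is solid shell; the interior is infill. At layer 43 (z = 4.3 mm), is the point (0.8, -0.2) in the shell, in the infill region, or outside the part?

infill

At z = 4.3 mm: the r=2 cylinder contributes a regular 32-gon of circumradius 2; the cone at (-4, 9) contributes a regular 32-gon of circumradius 5.840 (interpolated between r1=7 and r2=3 at t=0.290); the r=7 sphere at (-0.5, 5.5) contributes a regular 32-gon of circumradius √(7²−5.3²) = 4.573; Taking the first minus the rest: starting from the r=2 cylinder, the cone at (-4, 9) misses the remaining region (no effect); the r=7 sphere at (-0.5, 5.5) partially overlaps it — only the 2.22 mm² overlap (of its 65.27 mm²) is removed, clipping the outline — 1 connected region. Overall, the cross-section is a single solid region. The nearest boundary edge runs (1.96, -0.39)→(1.85, -0.77); distance from the point to it = 1.17 mm. The point is inside the cross-section and 1.17 mm from the nearest boundary — more than the 0.25 mm shell width (1 × 0.25), so it's in the infill interior.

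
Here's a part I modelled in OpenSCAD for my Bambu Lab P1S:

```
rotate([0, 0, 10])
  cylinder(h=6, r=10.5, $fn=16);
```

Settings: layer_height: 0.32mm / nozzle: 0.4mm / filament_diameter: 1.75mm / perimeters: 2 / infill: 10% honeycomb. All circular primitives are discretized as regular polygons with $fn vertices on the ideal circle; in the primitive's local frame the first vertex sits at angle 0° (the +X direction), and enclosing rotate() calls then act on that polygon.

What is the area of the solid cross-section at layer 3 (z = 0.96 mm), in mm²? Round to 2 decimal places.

337.53 mm²

At z = 0.96 mm: the cylinder: section is a regular 16-gon, circumradius r=10.5 (area = (16/2)·10.500²·sin(360°/16) = 337.53 mm²); (whole slice rotated 10° about Z — lengths, areas and connectivity unchanged). Overall, the cross-section is a single solid region. Net area = 337.53 mm².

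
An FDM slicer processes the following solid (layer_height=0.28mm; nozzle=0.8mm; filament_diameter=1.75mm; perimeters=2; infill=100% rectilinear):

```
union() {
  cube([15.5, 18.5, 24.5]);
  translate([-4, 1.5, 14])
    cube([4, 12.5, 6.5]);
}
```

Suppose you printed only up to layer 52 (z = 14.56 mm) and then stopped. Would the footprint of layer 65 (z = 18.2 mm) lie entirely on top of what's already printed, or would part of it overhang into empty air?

Compare the two slices. At z = 14.56: the cube (footprint 15.5×18.5) is included at this height (area 286.75 mm²); the 4×12.5 cube at (-4, 1.5) contributes its full rectangle (area 50.00 mm²); Merging all regions: the 2 present regions share edge segments without overlapping in area, so areas simply add but the touching pieces fuse into one outline (the shared edge portions become interior and drop out of the boundary) — area = 336.75 mm². At z = 18.2: the cube (footprint 15.5×18.5) is included at this height (area 286.75 mm²); the cube at (-4, 1.5) (footprint 4×12.5) is included at this height (area 50.00 mm²); Merging all regions: the 2 present regions share edge segments without overlapping in area, so areas simply add but the touching pieces fuse into one outline (the shared edge portions become interior and drop out of the boundary) — area = 336.75 mm². Checking containment: the cross-section at z = 18.2 is a subset of the cross-section at z = 14.56.

entirely on top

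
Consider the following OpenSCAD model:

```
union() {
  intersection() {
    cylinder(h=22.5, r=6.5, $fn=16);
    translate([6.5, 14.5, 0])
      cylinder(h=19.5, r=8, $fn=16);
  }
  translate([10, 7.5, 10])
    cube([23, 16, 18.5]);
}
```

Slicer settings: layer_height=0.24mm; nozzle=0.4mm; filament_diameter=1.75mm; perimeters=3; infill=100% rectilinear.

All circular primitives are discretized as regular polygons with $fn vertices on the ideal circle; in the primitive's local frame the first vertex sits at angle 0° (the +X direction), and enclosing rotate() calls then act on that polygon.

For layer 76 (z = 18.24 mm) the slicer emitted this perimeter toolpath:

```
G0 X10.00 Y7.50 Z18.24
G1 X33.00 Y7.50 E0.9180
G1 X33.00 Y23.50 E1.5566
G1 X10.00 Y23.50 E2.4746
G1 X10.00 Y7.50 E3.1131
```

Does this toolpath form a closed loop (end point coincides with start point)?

yes

Start point (G0): (10.00, 7.50). End point (last G1): the path returns to the start — closed.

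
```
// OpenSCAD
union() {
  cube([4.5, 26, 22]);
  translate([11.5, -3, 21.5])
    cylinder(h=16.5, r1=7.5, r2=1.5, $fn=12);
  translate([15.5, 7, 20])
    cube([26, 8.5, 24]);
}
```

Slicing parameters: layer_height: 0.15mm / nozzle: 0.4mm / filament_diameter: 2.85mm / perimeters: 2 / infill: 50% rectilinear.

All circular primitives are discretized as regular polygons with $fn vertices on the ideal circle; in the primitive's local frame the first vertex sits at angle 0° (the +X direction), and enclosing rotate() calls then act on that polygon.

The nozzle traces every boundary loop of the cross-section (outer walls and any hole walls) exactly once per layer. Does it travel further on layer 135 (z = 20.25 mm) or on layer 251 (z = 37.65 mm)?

layer 135 (z = 20.25 mm)

Layer 135 (z = 20.25): the cube (footprint 4.5×26) is included at this height (perimeter 61.00 mm); the cone at (11.5, -3) is absent (z outside [21.5, 38]); the cube at (15.5, 7) (footprint 26×8.5) is included at this height (perimeter 69.00 mm); Taking the union: the 2 present regions are separate (no shared area or edge), so areas and boundary lengths simply add and each stays a separate island — boundary = 130.00 mm. So its perimeter = 130.00 mm. Layer 251 (z = 37.65): the cube is not intersected at this z (z outside [0, 22]); the cone at (11.5, -3): at t=0.979 of its height the radius interpolates to r₁+(r₂−r₁)t = 1.627, giving a regular 12-gon of that circumradius (perimeter = 2·12·1.627·sin(180°/12) = 10.11 mm); the cube at (15.5, 7) is present — its section is the full 26×8.5 rectangle (perimeter 69.00 mm); Combining (union): the 2 present regions are separate (no shared area or edge), so areas and boundary lengths simply add and each stays a separate island — boundary = 79.11 mm. So its perimeter = 79.11 mm. Layer 135 is larger (130.00 vs 79.11 mm).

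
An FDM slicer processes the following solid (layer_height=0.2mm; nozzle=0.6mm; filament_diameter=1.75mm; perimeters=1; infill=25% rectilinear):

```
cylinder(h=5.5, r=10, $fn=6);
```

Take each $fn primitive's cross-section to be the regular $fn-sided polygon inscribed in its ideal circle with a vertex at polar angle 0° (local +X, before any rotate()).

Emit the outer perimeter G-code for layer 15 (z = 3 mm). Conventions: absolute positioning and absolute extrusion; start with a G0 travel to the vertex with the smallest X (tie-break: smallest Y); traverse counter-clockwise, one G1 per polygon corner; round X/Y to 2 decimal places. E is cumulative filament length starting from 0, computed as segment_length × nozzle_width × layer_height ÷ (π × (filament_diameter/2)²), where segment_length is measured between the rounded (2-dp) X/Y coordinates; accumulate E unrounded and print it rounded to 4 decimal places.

G0 X-10.00 Y0.00 Z3.00
G1 X-5.00 Y-8.66 E0.4989
G1 X5.00 Y-8.66 E0.9978
G1 X10.00 Y0.00 E1.4967
G1 X5.00 Y8.66 E1.9956
G1 X-5.00 Y8.66 E2.4945
G1 X-10.00 Y0.00 E2.9934

At z = 3 mm: the cylinder: section is a regular 6-gon, circumradius r=10. The outline is a single polygon with 6 vertices. Extrusion per mm of travel: 0.6 × 0.2 / (π × 0.875²) = 0.049890. Accumulating E over each segment gives final E = 2.9934.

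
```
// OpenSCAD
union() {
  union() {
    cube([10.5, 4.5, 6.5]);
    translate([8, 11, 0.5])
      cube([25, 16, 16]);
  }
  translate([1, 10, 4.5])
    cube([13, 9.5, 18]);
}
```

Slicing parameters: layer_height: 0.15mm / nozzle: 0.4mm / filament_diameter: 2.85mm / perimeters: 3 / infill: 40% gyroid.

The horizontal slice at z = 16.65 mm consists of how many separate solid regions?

At z = 16.65 mm: the cube does not reach this height (z outside [0, 6.5]); the cube at (8, 11) does not reach this height (z outside [0.5, 16.5]); Merging all regions: nothing is present at this height; the 13×9.5 cube at (1, 10) contributes its full rectangle; Taking the union: only the 13×9.5 cube at (1, 10) is present, so the union is just that shape — 1 connected region. The result has 1 disconnected region.

1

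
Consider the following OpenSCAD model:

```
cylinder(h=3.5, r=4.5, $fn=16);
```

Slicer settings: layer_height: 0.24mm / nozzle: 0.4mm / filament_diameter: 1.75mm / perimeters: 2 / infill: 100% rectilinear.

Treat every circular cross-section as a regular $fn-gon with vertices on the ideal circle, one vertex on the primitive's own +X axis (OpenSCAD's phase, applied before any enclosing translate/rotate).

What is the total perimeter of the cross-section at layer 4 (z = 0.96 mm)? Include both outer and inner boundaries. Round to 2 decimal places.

At z = 0.96 mm: the cylinder: section is a regular 16-gon, circumradius r=4.5 (perimeter = 2·16·4.500·sin(180°/16) = 28.09 mm). Overall, the cross-section is a single solid region. Total boundary length (outer) = 28.09 mm.

28.09 mm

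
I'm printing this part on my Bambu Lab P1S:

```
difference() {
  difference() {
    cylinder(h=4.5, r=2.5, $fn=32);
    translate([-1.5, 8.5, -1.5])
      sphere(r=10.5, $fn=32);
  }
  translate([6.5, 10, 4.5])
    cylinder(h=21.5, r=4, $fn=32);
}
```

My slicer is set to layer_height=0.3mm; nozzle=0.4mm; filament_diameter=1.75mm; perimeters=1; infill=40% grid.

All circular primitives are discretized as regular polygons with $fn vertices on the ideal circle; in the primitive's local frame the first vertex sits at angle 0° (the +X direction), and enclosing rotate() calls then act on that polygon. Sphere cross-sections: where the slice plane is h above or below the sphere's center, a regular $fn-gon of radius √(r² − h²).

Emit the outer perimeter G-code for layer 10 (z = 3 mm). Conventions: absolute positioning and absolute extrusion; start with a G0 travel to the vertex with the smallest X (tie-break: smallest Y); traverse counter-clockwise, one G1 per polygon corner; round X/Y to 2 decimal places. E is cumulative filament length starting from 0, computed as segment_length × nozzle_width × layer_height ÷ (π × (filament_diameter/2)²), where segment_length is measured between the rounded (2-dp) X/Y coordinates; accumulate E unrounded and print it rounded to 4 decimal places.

At z = 3 mm: the r=2.5 cylinder contributes a regular 32-gon of circumradius 2.5; the r=10.5 sphere at (-1.5, 8.5) slices to a regular 32-gon of circumradius 9.487 (√(r²−h²) with h=4.5 from center); Taking the first minus the rest: starting from the r=2.5 cylinder, the r=10.5 sphere at (-1.5, 8.5) partially overlaps it — only the 13.31 mm² overlap (of its 280.93 mm²) is removed, clipping the outline — 1 connected region; the cylinder at (6.5, 10) is absent (z outside [4.5, 26]); Subtracting the remaining from the first: none of the subtracted shapes is present at this height, so the result so far is unchanged — 1 connected region. The outline is a single polygon with 19 vertices. Extrusion per mm of travel: 0.4 × 0.3 / (π × 0.875²) = 0.049890. Accumulating E over each segment gives final E = 0.5890.

G0 X-2.33 Y-0.91 Z3.00
G1 X-2.31 Y-0.96 E0.0027
G1 X-2.08 Y-1.39 E0.0270
G1 X-1.77 Y-1.77 E0.0515
G1 X-1.39 Y-2.08 E0.0759
G1 X-0.96 Y-2.31 E0.1003
G1 X-0.49 Y-2.45 E0.1247
G1 X0.00 Y-2.50 E0.1493
G1 X0.49 Y-2.45 E0.1739
G1 X0.96 Y-2.31 E0.1984
G1 X1.39 Y-2.08 E0.2227
G1 X1.77 Y-1.77 E0.2472
G1 X2.08 Y-1.39 E0.2716
G1 X2.31 Y-0.96 E0.2959
G1 X2.45 Y-0.49 E0.3204
G1 X2.49 Y-0.07 E0.3415
G1 X2.13 Y-0.26 E0.3618
G1 X0.35 Y-0.80 E0.4546
G1 X-1.50 Y-0.99 E0.5474
G1 X-2.33 Y-0.91 E0.5890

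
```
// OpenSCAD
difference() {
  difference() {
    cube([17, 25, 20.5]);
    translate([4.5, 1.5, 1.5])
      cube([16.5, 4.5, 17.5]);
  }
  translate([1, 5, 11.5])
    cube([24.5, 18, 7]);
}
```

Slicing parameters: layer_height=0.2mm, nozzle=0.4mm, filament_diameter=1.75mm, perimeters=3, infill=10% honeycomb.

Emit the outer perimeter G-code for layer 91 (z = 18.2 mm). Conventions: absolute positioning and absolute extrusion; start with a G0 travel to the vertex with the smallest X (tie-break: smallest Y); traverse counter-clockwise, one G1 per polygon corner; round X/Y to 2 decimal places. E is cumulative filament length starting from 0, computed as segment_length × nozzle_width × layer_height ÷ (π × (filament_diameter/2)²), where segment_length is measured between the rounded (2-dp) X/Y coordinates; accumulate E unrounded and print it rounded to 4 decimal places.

G0 X0.00 Y0.00 Z18.20
G1 X17.00 Y0.00 E0.5654
G1 X17.00 Y1.50 E0.6153
G1 X4.50 Y1.50 E1.0311
G1 X4.50 Y5.00 E1.1475
G1 X1.00 Y5.00 E1.2639
G1 X1.00 Y23.00 E1.8626
G1 X17.00 Y23.00 E2.3947
G1 X17.00 Y25.00 E2.4612
G1 X0.00 Y25.00 E3.0267
G1 X0.00 Y0.00 E3.8582

At z = 18.2 mm: the cube is present — its section is the full 17×25 rectangle; the 16.5×4.5 cube at (4.5, 1.5) contributes its full rectangle; Subtracting the remaining from the first: starting from the 17×25 cube, the 16.5×4.5 cube at (4.5, 1.5) partially overlaps it — only the 56.25 mm² overlap (of its 74.25 mm²) is removed, clipping the outline — 1 connected region; the cube at (1, 5) (footprint 24.5×18) is included at this height; Taking the first minus the rest: starting from that combined region, the 24.5×18 cube at (1, 5) partially overlaps it — only the 275.50 mm² overlap (of its 441.00 mm²) is removed, clipping the outline — 1 connected region. The outline is a single polygon with 10 vertices. Extrusion per mm of travel: 0.4 × 0.2 / (π × 0.875²) = 0.033260. Accumulating E over each segment gives final E = 3.8582.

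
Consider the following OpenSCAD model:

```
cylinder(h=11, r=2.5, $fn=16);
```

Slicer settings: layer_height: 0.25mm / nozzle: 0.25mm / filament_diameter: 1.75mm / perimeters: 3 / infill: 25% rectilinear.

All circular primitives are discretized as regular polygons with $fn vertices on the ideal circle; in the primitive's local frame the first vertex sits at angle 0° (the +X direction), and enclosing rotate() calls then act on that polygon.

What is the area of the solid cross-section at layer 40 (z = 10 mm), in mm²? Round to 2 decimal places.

19.13 mm²

At z = 10 mm: the r=2.5 cylinder gives a regular 16-gon of circumradius 2.5 (constant along its height) (area = (16/2)·2.500²·sin(360°/16) = 19.13 mm²). Overall, the cross-section is a single solid region. Net area = 19.13 mm².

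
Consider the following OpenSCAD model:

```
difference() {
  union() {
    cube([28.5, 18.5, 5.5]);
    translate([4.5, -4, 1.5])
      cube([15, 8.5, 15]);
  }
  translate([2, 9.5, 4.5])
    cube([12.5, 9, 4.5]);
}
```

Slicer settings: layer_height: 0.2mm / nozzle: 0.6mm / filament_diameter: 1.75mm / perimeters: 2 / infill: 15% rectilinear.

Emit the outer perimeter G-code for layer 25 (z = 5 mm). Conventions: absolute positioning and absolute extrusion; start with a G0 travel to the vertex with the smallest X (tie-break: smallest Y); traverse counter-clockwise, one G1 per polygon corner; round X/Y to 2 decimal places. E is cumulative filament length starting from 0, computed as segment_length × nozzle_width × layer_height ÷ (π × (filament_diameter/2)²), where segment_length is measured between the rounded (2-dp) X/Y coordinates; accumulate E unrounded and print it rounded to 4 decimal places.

At z = 5 mm: the cube is present — its section is the full 28.5×18.5 rectangle; the cube at (4.5, -4) is present — its section is the full 15×8.5 rectangle; Combining (union): the regions partially overlap (shared area 67.50 mm²), so overlapping operands fuse into one piece — 1 connected region; the cube at (2, 9.5) is present — its section is the full 12.5×9 rectangle; Taking the first minus the rest: starting from that combined region, the 12.5×9 cube at (2, 9.5) lies inside it touching the edge (removes its full 112.50 mm²) — 1 connected region. The outline is a single polygon with 12 vertices. Extrusion per mm of travel: 0.6 × 0.2 / (π × 0.875²) = 0.049890. Accumulating E over each segment gives final E = 5.9868.

G0 X0.00 Y0.00 Z5.00
G1 X4.50 Y0.00 E0.2245
G1 X4.50 Y-4.00 E0.4241
G1 X19.50 Y-4.00 E1.1724
G1 X19.50 Y0.00 E1.3720
G1 X28.50 Y0.00 E1.8210
G1 X28.50 Y18.50 E2.7440
G1 X14.50 Y18.50 E3.4424
G1 X14.50 Y9.50 E3.8914
G1 X2.00 Y9.50 E4.5151
G1 X2.00 Y18.50 E4.9641
G1 X0.00 Y18.50 E5.0639
G1 X0.00 Y0.00 E5.9868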